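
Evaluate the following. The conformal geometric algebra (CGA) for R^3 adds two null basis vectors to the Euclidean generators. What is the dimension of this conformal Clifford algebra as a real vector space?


The conformal model of R^3 uses Cl(4,1): the 3 Euclidean generators plus two extra orthogonal generators e+ (e+^2 = +1) and e- (e-^2 = -1), from which the null vectors e0, einf are built.
Number of generators m = 3 + 2 = 5.
dim Cl(p,q) = 2^m = 2^5 = 32


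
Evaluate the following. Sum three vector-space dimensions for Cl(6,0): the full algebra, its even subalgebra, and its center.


n = 6 + 0 = 6
Total dim = 2^6 = 64
Even subalgebra dim = 2^5 = 32
n is even, so center dim = 1
Sum = 64 + 32 + 1 = 97


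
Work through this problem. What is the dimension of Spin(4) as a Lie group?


Spin(n) double-covers SO(n); both have Lie algebra so(n) of dimension n(n-1)/2.
n = 4
n(n-1) = 4 * 3 = 12
dim Spin(4) = 12/2 = 6


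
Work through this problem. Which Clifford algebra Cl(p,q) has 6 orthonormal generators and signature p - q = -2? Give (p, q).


We need p + q = 6 and p - q = -2.
Adding: 2p = 6 + (-2) = 4, so p = 2.
Then q = 6 - 2 = 4.
(p, q) = (2, 4)


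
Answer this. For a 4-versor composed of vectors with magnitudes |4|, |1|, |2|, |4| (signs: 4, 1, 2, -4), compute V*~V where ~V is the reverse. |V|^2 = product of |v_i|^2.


Each vector v_i has |v_i|^2 = s_i^2
Squared scales: 4^2 = 16, 1^2 = 1, 2^2 = 4, (-4)^2 = 16
|V|^2 = 16 * 1 * 4 * 16
= 1024


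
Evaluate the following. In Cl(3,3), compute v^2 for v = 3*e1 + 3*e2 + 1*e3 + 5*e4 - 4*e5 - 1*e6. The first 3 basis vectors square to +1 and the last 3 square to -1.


v^2 = sum of c_i^2 * e_i^2
Positive signature terms (e_i^2 = +1): 3^2 + 3^2 + 1^2 = 19
Negative signature terms (e_j^2 = -1): 5^2 + (-4)^2 + (-1)^2 = 42
v^2 = 19 - 42 = -23


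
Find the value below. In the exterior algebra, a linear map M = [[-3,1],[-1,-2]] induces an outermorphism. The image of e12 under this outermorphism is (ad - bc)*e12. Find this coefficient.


The outermorphism of a linear map f sends e1^e2 to f(e1)^f(e2).
f(e1) = -3*e1 - 1*e2
f(e2) = 1*e1 - 2*e2
f(e1) ^ f(e2) = (-3*e1 - 1*e2) ^ (1*e1 - 2*e2)
= (-3)*(-2)*e12 + (-1)*1*e21
= (6 - (-1))*e12
= 7*e12
Coefficient = 7


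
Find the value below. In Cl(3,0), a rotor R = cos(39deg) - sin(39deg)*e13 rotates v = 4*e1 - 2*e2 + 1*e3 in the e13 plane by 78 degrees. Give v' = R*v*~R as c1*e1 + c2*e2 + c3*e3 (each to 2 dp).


Rotor R = cos(39deg) - sin(39deg)*e13
Rotation angle theta = 2 * 39 = 78 degrees in the e13 plane (e1 -> e3).
The component perpendicular to the plane (e2) is invariant: v'_2 = v2 = -2.00
cos(78deg) = 0.2079, sin(78deg) = 0.9781
v'_1 = v1*cos(theta) - v3*sin(theta) = 4*0.2079 - 1*0.9781 = -0.15
v'_3 = v1*sin(theta) + v3*cos(theta) = 4*0.9781 + 1*0.2079 = 4.12
v' = -0.15*e1 - 2.00*e2 + 4.12*e3


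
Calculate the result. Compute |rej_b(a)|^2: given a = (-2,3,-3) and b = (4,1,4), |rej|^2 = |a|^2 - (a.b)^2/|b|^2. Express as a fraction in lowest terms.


|a|^2 = (-2)^2 + 3^2 + (-3)^2 = 22
|b|^2 = 4^2 + 1^2 + 4^2 = 33
a . b = (-2)*4 + 3*1 + (-3)*4 = -17
(a.b)^2 = (-17)^2 = 289
|rej|^2 = 22 - 289/33
= (726 - 289)/33
= 437/33
In lowest terms: 437/33


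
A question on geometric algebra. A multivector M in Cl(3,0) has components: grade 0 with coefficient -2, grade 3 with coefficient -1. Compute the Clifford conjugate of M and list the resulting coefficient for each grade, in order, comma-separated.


Clifford conjugate sign for grade k: (-1)^(k(k+1)/2)
Grade 0: (-1)^(0*1/2) = (-1)^0 = 1, coeff -2 -> -2
Grade 3: (-1)^(3*4/2) = (-1)^6 = 1, coeff -1 -> -1
Conjugated coefficients: -2, -1


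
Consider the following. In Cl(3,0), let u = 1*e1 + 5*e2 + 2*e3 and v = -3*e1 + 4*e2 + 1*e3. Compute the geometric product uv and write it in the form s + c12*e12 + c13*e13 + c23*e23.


In Cl(3,0): e_i^2 = 1, e_ie_j = -e_je_i for i != j.
Scalar part = u . v = 1*(-3) + 5*4 + 2*1
= -3 + 20 + 2 = 19
e12 coeff = 1*4 - 5*(-3) = 4 - (-15) = 19
e13 coeff = 1*1 - 2*(-3) = 1 - (-6) = 7
e23 coeff = 5*1 - 2*4 = 5 - 8 = -3
uv = 19 + 19*e12 + 7*e13 - 3*e23


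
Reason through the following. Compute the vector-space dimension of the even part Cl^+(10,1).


Even subalgebra dimension = 2^(n-1)
n = 10 + 1 = 11
2^(11 - 1) = 2^10 = 1024
Verification: sum of C(11,k) for even k = 1 + 55 + 330 + 462 + 165 + 11 = 1024
Result = 1024


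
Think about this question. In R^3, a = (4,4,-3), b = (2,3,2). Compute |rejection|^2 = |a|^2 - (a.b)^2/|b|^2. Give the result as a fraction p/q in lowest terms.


|a|^2 = 4^2 + 4^2 + (-3)^2 = 41
|b|^2 = 2^2 + 3^2 + 2^2 = 17
a . b = 4*2 + 4*3 + (-3)*2 = 14
(a.b)^2 = 14^2 = 196
|rej|^2 = 41 - 196/17
= (697 - 196)/17
= 501/17
In lowest terms: 501/17


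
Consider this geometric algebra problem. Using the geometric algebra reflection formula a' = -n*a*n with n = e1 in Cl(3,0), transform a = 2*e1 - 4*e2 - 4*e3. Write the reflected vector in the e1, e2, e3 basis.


Reflection formula: a' = -n*a*n, with n = e1 (unit vector, n^2 = 1).
For reflection through hyperplane perp to e1:
The component along e1 flips sign, others stay.
a = (2, -4, -4)
a' = (-2, -4, -4)
a' = -2*e1 - 4*e2 - 4*e3


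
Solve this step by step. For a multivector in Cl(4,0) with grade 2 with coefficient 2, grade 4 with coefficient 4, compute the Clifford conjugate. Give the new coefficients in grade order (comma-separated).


Clifford conjugate sign for grade k: (-1)^(k(k+1)/2)
Grade 2: (-1)^(2*3/2) = (-1)^3 = -1, coeff 2 -> -2
Grade 4: (-1)^(4*5/2) = (-1)^10 = 1, coeff 4 -> 4
Conjugated coefficients: -2, 4


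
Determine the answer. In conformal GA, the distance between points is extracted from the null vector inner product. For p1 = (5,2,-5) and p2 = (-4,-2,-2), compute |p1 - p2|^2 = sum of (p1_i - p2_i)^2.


p1 - p2 = (9, 4, -3)
|p1 - p2|^2 = 9^2 + 4^2 + (-3)^2
= 81 + 16 + 9
= 106


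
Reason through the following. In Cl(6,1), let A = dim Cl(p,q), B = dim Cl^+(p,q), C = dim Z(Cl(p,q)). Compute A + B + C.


n = 6 + 1 = 7
Total dim = 2^7 = 128
Even subalgebra dim = 2^6 = 64
n is odd, so center dim = 2
Sum = 128 + 64 + 2 = 194


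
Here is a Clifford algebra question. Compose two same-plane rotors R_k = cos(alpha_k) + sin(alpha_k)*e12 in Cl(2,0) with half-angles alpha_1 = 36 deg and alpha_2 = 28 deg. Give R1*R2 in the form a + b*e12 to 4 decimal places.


Same-plane rotors commute and their half-angles add:
R1*R2 = cos(a1 + a2) + sin(a1 + a2)*e12.
a1 + a2 = 36 + 28 = 64 deg
cos(64 deg) = 0.4384
sin(64 deg) = 0.8988
R1*R2 = 0.4384 + 0.8988*e12


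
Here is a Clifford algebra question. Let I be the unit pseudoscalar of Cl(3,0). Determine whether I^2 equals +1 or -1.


The pseudoscalar I = e1...e_n (product of all n generators) of Cl(p,q) satisfies I^2 = (-1)^(q + n(n-1)/2).
p = 3, q = 0, n = p + q = 3
n(n-1)/2 = 3 * 2 / 2 = 3
Exponent = q + n(n-1)/2 = 0 + 3 = 3
I^2 = (-1)^3 = -1


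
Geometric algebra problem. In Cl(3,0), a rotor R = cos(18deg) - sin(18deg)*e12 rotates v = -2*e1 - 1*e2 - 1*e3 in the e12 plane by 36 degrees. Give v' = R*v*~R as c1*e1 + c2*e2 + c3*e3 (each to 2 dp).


Rotor R = cos(18deg) - sin(18deg)*e12
Rotation angle theta = 2 * 18 = 36 degrees in the e12 plane (e1 -> e2).
The component perpendicular to the plane (e3) is invariant: v'_3 = v3 = -1.00
cos(36deg) = 0.8090, sin(36deg) = 0.5878
v'_1 = v1*cos(theta) - v2*sin(theta) = -2*0.8090 - (-1)*0.5878 = -1.03
v'_2 = v1*sin(theta) + v2*cos(theta) = -2*0.5878 + (-1)*0.8090 = -1.98
v' = -1.03*e1 - 1.98*e2 - 1.00*e3


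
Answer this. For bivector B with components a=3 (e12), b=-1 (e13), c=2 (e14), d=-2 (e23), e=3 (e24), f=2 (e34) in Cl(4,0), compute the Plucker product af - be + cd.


Plucker relation: af - be + cd
a*f = 3*2 = 6
b*e = (-1)*3 = -3
c*d = 2*(-2) = -4
af - be + cd = 6 - (-3) + (-4)
= 5


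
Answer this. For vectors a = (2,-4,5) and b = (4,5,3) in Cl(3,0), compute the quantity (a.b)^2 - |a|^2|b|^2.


a . b = 2*4 + (-4)*5 + 5*3
= 8 + (-20) + 15 = 3
|a|^2 = 2^2 + (-4)^2 + 5^2 = 45
|b|^2 = 4^2 + 5^2 + 3^2 = 50
(a.b)^2 = 3^2 = 9
|a|^2 * |b|^2 = 45 * 50 = 2250
Result = 9 - 2250 = -2241


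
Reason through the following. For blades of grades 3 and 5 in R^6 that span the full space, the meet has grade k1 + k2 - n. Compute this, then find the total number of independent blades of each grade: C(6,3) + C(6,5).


Meet grade = grade(A) + grade(B) - n
= 3 + 5 - 6 = 2
C(6,3) = 20
C(6,5) = 6
dim_A + dim_B = 20 + 6 = 26


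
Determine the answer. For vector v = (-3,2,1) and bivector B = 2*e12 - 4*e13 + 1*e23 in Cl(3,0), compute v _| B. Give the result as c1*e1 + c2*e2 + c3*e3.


Left contraction v _| B = <vB>_1 (grade-1 part of the geometric product vB).
Using e1_|e12 = e2, e2_|e12 = -e1, e1_|e13 = e3, e3_|e13 = -e1, e2_|e23 = e3, e3_|e23 = -e2:
e1 coeff: -v2*b12 - v3*b13 = -(2)*(2) - (1)*(-4) = 0
e2 coeff: v1*b12 - v3*b23 = (-3)*(2) - (1)*(1) = -7
e3 coeff: v1*b13 + v2*b23 = (-3)*(-4) + (2)*(1) = 14
v _| B = 0*e1 - 7*e2 + 14*e3


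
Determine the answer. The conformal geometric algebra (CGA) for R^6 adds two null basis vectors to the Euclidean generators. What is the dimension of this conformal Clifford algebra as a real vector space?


The conformal model of R^6 uses Cl(7,1): the 6 Euclidean generators plus two extra orthogonal generators e+ (e+^2 = +1) and e- (e-^2 = -1), from which the null vectors e0, einf are built.
Number of generators m = 6 + 2 = 8.
dim Cl(p,q) = 2^m = 2^8 = 256


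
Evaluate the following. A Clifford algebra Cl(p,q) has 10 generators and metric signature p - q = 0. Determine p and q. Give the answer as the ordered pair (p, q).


We need p + q = 10 and p - q = 0.
Adding: 2p = 10 + 0 = 10, so p = 5.
Then q = 10 - 5 = 5.
(p, q) = (5, 5)


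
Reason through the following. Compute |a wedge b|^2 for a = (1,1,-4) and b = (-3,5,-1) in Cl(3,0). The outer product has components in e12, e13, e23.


a wedge b = (a1*b2 - a2*b1)*e12 + (a1*b3 - a3*b1)*e13 + (a2*b3 - a3*b2)*e23
e12 coeff: 1*5 - 1*(-3) = 5 - (-3) = 8
e13 coeff: 1*(-1) - (-4)*(-3) = -1 - 12 = -13
e23 coeff: 1*(-1) - (-4)*5 = -1 - (-20) = 19
|a wedge b|^2 = 8^2 + (-13)^2 + 19^2
= 64 + 169 + 361
= 594


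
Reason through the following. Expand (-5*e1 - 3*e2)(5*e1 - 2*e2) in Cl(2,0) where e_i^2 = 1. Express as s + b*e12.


Expand: (-5*e1 - 3*e2)(5*e1 - 2*e2)
= (-5)*5*e1e1 + (-5)*(-2)*e1e2 + (-3)*5*e2e1 + (-3)*(-2)*e2e2
Using e1^2 = e2^2 = 1, e2e1 = -e1e2:
Scalar part s = (-5)*5 + (-3)*(-2) = -25 + 6 = -19
Bivector part b = (-5)*(-2) - (-3)*5 = 10 - (-15) = 25
uv = -19 + 25*e12


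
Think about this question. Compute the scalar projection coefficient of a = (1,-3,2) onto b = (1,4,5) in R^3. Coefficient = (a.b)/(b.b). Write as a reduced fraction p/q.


Projection coefficient = (a . b) / (b . b)
a . b = 1*1 + (-3)*4 + 2*5
= 1 + (-12) + 10 = -1
b . b = 1^2 + 4^2 + 5^2
= 1 + 16 + 25 = 42
Coefficient = -1/42
In lowest terms: -1/42


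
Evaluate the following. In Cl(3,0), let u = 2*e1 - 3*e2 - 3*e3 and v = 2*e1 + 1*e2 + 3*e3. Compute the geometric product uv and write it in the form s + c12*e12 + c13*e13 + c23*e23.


In Cl(3,0): e_i^2 = 1, e_ie_j = -e_je_i for i != j.
Scalar part = u . v = 2*2 + (-3)*1 + (-3)*3
= 4 + (-3) + (-9) = -8
e12 coeff = 2*1 - (-3)*2 = 2 - (-6) = 8
e13 coeff = 2*3 - (-3)*2 = 6 - (-6) = 12
e23 coeff = (-3)*3 - (-3)*1 = -9 - (-3) = -6
uv = -8 + 8*e12 + 12*e13 - 6*e23


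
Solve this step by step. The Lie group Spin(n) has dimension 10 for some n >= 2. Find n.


dim Spin(n) = dim so(n) = n(n-1)/2.
Solve n(n-1)/2 = 10, i.e. n^2 - n - 20 = 0.
Discriminant = 1 + 8*10 = 81
n = (1 + sqrt(81))/2 = (1 + 9)/2 = 5


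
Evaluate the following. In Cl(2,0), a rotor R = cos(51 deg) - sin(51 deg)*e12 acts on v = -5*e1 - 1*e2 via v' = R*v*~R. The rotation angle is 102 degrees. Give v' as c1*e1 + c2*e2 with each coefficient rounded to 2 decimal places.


Rotor R = cos(51deg) - sin(51deg)*e12
Rotation angle theta = 2 * 51 = 102 degrees
v' = R*v*~R rotates v by theta.
cos(102deg) = -0.2079, sin(102deg) = 0.9781
v'_1 = -5*cos(102deg) - (-1)*sin(102deg)
= -5*(-0.2079) - (-1)*0.9781
= 2.02
v'_2 = -5*sin(102deg) + (-1)*cos(102deg)
= -5*0.9781 + (-1)*(-0.2079)
= -4.68
v' = 2.02*e1 - 4.68*e2


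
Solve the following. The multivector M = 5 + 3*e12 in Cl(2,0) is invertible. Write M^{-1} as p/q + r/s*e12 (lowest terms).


M = 5 + 3*e12, where e12^2 = -1.
Since M commutes with its reverse ~M = a - b*e12, M * ~M = a^2 - b^2*e12^2 = a^2 + b^2.
So M^{-1} = ~M / (a^2 + b^2) = (a - b*e12)/(a^2 + b^2).
a^2 + b^2 = 25 + 9 = 34
Scalar part = 5/34 = 5/34
Bivector coeff = -3/34 = -3/34
M^{-1} = 5/34 - 3/34*e12


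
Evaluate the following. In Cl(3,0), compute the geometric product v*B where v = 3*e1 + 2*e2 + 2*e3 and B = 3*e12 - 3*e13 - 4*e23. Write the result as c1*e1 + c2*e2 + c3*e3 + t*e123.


vB has grade-1 (vector) and grade-3 (trivector) parts: vB = (v _| B) + (v ^ B).
Vector part <vB>_1:
  e1: -v2*b12 - v3*b13 = -(2)*(3) - (2)*(-3) = 0
  e2: v1*b12 - v3*b23 = (3)*(3) - (2)*(-4) = 17
  e3: v1*b13 + v2*b23 = (3)*(-3) + (2)*(-4) = -17
Trivector part <vB>_3:
  e123: v1*b23 - v2*b13 + v3*b12 = (3)*(-4) - (2)*(-3) + (2)*(3) = 0
vB = 0*e1 + 17*e2 - 17*e3 + 0*e123


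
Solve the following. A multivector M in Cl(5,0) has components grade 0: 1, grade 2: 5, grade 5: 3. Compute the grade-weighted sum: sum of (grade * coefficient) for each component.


Grade-weighted sum = sum of grade_k * coefficient_k
0*1 = 0
2*5 = 10
5*3 = 15
Total = 0 + 10 + 15 = 25


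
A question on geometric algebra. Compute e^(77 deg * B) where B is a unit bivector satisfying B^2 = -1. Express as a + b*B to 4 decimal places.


For a unit bivector B with B^2 = -1, the exponential series gives
e^(theta*B) = cos(theta) + sin(theta)*B (the GA analogue of Euler's formula).
theta = 77 degrees = 1.343904 rad
cos(77 deg) = 0.2250
sin(77 deg) = 0.9744
exp(theta*B) = 0.2250 + 0.9744*B


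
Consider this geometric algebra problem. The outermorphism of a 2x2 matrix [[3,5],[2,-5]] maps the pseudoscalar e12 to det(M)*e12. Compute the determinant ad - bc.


The outermorphism of a linear map f sends e1^e2 to f(e1)^f(e2).
f(e1) = 3*e1 + 2*e2
f(e2) = 5*e1 - 5*e2
f(e1) ^ f(e2) = (3*e1 + 2*e2) ^ (5*e1 - 5*e2)
= 3*(-5)*e12 + 2*5*e21
= (-15 - 10)*e12
= -25*e12
Coefficient = -25


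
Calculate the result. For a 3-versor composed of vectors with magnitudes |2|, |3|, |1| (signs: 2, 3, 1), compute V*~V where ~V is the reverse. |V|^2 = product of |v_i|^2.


Each vector v_i has |v_i|^2 = s_i^2
Squared scales: 2^2 = 4, 3^2 = 9, 1^2 = 1
|V|^2 = 4 * 9 * 1
= 36


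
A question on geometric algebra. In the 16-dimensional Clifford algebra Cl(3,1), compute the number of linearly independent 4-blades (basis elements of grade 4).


Number of grade-k basis blades in Cl(p,q) with n = p + q is C(n, k).
n = 3 + 1 = 4
C(4, 4) = 4! / (4! * 0!)
= 24 / (24 * 1)
= 1


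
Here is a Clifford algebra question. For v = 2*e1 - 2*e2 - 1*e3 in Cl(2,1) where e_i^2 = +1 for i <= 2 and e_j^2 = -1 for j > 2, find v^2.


v^2 = sum of c_i^2 * e_i^2
Positive signature terms (e_i^2 = +1): 2^2 + (-2)^2 = 8
Negative signature terms (e_j^2 = -1): (-1)^2 = 1
v^2 = 8 - 1 = 7


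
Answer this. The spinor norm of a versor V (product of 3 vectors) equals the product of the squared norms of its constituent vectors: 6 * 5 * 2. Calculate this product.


Spinor norm N(V) = |v1|^2 * |v2|^2 * ... * |v3|^2
= 6 * 5 * 2
Running product: 6, 30, 60
N(V) = 60


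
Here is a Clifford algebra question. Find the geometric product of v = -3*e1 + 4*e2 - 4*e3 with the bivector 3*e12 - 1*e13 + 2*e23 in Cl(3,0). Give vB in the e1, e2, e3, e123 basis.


vB has grade-1 (vector) and grade-3 (trivector) parts: vB = (v _| B) + (v ^ B).
Vector part <vB>_1:
  e1: -v2*b12 - v3*b13 = -(4)*(3) - (-4)*(-1) = -16
  e2: v1*b12 - v3*b23 = (-3)*(3) - (-4)*(2) = -1
  e3: v1*b13 + v2*b23 = (-3)*(-1) + (4)*(2) = 11
Trivector part <vB>_3:
  e123: v1*b23 - v2*b13 + v3*b12 = (-3)*(2) - (4)*(-1) + (-4)*(3) = -14
vB = -16*e1 - 1*e2 + 11*e3 - 14*e123


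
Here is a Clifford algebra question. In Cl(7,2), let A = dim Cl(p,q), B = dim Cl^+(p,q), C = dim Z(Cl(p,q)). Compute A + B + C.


n = 7 + 2 = 9
Total dim = 2^9 = 512
Even subalgebra dim = 2^8 = 256
n is odd, so center dim = 2
Sum = 512 + 256 + 2 = 770


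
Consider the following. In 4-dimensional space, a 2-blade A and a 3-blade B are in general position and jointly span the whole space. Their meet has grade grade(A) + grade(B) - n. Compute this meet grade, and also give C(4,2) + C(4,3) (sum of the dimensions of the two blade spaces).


Meet grade = grade(A) + grade(B) - n
= 2 + 3 - 4 = 1
C(4,2) = 6
C(4,3) = 4
dim_A + dim_B = 6 + 4 = 10


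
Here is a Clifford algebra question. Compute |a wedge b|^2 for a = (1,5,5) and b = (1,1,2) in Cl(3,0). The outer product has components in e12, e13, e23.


a wedge b = (a1*b2 - a2*b1)*e12 + (a1*b3 - a3*b1)*e13 + (a2*b3 - a3*b2)*e23
e12 coeff: 1*1 - 5*1 = 1 - 5 = -4
e13 coeff: 1*2 - 5*1 = 2 - 5 = -3
e23 coeff: 5*2 - 5*1 = 10 - 5 = 5
|a wedge b|^2 = (-4)^2 + (-3)^2 + 5^2
= 16 + 9 + 25
= 50


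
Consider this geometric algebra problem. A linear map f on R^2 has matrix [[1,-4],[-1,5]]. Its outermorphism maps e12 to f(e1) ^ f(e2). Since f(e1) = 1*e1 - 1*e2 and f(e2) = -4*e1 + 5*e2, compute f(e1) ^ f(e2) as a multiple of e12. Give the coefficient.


The outermorphism of a linear map f sends e1^e2 to f(e1)^f(e2).
f(e1) = 1*e1 - 1*e2
f(e2) = -4*e1 + 5*e2
f(e1) ^ f(e2) = (1*e1 - 1*e2) ^ (-4*e1 + 5*e2)
= 1*5*e12 + (-1)*(-4)*e21
= (5 - 4)*e12
= 1*e12
Coefficient = 1


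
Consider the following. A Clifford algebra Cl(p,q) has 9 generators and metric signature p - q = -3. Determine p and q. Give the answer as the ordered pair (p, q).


We need p + q = 9 and p - q = -3.
Adding: 2p = 9 + (-3) = 6, so p = 3.
Then q = 9 - 3 = 6.
(p, q) = (3, 6)


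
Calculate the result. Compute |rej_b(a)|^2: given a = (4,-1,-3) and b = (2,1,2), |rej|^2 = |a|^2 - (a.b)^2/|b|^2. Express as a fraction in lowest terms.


|a|^2 = 4^2 + (-1)^2 + (-3)^2 = 26
|b|^2 = 2^2 + 1^2 + 2^2 = 9
a . b = 4*2 + (-1)*1 + (-3)*2 = 1
(a.b)^2 = 1^2 = 1
|rej|^2 = 26 - 1/9
= (234 - 1)/9
= 233/9
In lowest terms: 233/9


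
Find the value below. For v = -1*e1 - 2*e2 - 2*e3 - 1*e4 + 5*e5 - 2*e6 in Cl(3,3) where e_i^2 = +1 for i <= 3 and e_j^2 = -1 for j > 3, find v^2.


v^2 = sum of c_i^2 * e_i^2
Positive signature terms (e_i^2 = +1): (-1)^2 + (-2)^2 + (-2)^2 = 9
Negative signature terms (e_j^2 = -1): (-1)^2 + 5^2 + (-2)^2 = 30
v^2 = 9 - 30 = -21


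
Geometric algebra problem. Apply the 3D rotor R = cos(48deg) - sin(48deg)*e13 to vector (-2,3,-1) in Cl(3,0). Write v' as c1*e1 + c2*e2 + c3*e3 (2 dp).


Rotor R = cos(48deg) - sin(48deg)*e13
Rotation angle theta = 2 * 48 = 96 degrees in the e13 plane (e1 -> e3).
The component perpendicular to the plane (e2) is invariant: v'_2 = v2 = 3.00
cos(96deg) = -0.1045, sin(96deg) = 0.9945
v'_1 = v1*cos(theta) - v3*sin(theta) = -2*(-0.1045) - (-1)*0.9945 = 1.20
v'_3 = v1*sin(theta) + v3*cos(theta) = -2*0.9945 + (-1)*(-0.1045) = -1.88
v' = 1.20*e1 + 3.00*e2 - 1.88*e3


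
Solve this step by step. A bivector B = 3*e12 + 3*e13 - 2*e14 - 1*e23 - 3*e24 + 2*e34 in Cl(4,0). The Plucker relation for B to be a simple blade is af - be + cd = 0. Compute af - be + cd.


Plucker relation: af - be + cd
a*f = 3*2 = 6
b*e = 3*(-3) = -9
c*d = (-2)*(-1) = 2
af - be + cd = 6 - (-9) + 2
= 17


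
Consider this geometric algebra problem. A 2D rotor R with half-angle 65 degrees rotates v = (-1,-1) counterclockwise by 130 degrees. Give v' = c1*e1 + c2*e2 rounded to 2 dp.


Rotor R = cos(65deg) - sin(65deg)*e12
Rotation angle theta = 2 * 65 = 130 degrees
v' = R*v*~R rotates v by theta.
cos(130deg) = -0.6428, sin(130deg) = 0.7660
v'_1 = -1*cos(130deg) - (-1)*sin(130deg)
= -1*(-0.6428) - (-1)*0.7660
= 1.41
v'_2 = -1*sin(130deg) + (-1)*cos(130deg)
= -1*0.7660 + (-1)*(-0.6428)
= -0.12
v' = 1.41*e1 - 0.12*e2


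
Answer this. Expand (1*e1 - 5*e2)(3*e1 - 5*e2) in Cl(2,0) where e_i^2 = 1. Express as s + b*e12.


Expand: (1*e1 - 5*e2)(3*e1 - 5*e2)
= 1*3*e1e1 + 1*(-5)*e1e2 + (-5)*3*e2e1 + (-5)*(-5)*e2e2
Using e1^2 = e2^2 = 1, e2e1 = -e1e2:
Scalar part s = 1*3 + (-5)*(-5) = 3 + 25 = 28
Bivector part b = 1*(-5) - (-5)*3 = -5 - (-15) = 10
uv = 28 + 10*e12


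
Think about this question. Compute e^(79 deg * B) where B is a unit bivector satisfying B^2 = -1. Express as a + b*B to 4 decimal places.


For a unit bivector B with B^2 = -1, the exponential series gives
e^(theta*B) = cos(theta) + sin(theta)*B (the GA analogue of Euler's formula).
theta = 79 degrees = 1.37881 rad
cos(79 deg) = 0.1908
sin(79 deg) = 0.9816
exp(theta*B) = 0.1908 + 0.9816*B


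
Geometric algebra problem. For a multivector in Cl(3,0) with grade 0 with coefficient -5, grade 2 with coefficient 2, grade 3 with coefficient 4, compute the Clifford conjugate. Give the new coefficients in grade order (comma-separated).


Clifford conjugate sign for grade k: (-1)^(k(k+1)/2)
Grade 0: (-1)^(0*1/2) = (-1)^0 = 1, coeff -5 -> -5
Grade 2: (-1)^(2*3/2) = (-1)^3 = -1, coeff 2 -> -2
Grade 3: (-1)^(3*4/2) = (-1)^6 = 1, coeff 4 -> 4
Conjugated coefficients: -5, -2, 4


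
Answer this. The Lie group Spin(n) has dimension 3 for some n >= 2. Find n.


dim Spin(n) = dim so(n) = n(n-1)/2.
Solve n(n-1)/2 = 3, i.e. n^2 - n - 6 = 0.
Discriminant = 1 + 8*3 = 25
n = (1 + sqrt(25))/2 = (1 + 5)/2 = 3


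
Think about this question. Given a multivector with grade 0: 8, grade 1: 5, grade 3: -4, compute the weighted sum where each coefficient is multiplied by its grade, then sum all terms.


Grade-weighted sum = sum of grade_k * coefficient_k
0*8 = 0
1*5 = 5
3*(-4) = -12
Total = 0 + 5 + (-12) = -7


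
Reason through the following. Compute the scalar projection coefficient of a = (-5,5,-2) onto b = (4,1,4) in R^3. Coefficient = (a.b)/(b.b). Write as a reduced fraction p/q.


Projection coefficient = (a . b) / (b . b)
a . b = (-5)*4 + 5*1 + (-2)*4
= -20 + 5 + (-8) = -23
b . b = 4^2 + 1^2 + 4^2
= 16 + 1 + 16 = 33
Coefficient = -23/33
In lowest terms: -23/33


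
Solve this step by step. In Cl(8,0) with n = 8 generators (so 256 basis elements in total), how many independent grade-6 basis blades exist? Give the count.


Number of grade-k basis blades in Cl(p,q) with n = p + q is C(n, k).
n = 8 + 0 = 8
C(8, 6) = 8! / (6! * 2!)
= 40320 / (720 * 2)
= 28


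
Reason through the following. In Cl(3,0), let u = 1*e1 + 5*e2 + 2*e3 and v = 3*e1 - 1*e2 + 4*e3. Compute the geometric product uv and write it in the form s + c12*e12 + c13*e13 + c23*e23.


In Cl(3,0): e_i^2 = 1, e_ie_j = -e_je_i for i != j.
Scalar part = u . v = 1*3 + 5*(-1) + 2*4
= 3 + (-5) + 8 = 6
e12 coeff = 1*(-1) - 5*3 = -1 - 15 = -16
e13 coeff = 1*4 - 2*3 = 4 - 6 = -2
e23 coeff = 5*4 - 2*(-1) = 20 - (-2) = 22
uv = 6 - 16*e12 - 2*e13 + 22*e23


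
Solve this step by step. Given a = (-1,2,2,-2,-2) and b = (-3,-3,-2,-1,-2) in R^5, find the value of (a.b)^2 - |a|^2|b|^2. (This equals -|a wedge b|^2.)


a . b = (-1)*(-3) + 2*(-3) + 2*(-2) + (-2)*(-1) + (-2)*(-2)
= 3 + (-6) + (-4) + 2 + 4 = -1
|a|^2 = (-1)^2 + 2^2 + 2^2 + (-2)^2 + (-2)^2 = 17
|b|^2 = (-3)^2 + (-3)^2 + (-2)^2 + (-1)^2 + (-2)^2 = 27
(a.b)^2 = (-1)^2 = 1
|a|^2 * |b|^2 = 17 * 27 = 459
Result = 1 - 459 = -458


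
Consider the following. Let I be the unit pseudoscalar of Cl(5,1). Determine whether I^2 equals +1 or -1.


The pseudoscalar I = e1...e_n (product of all n generators) of Cl(p,q) satisfies I^2 = (-1)^(q + n(n-1)/2).
p = 5, q = 1, n = p + q = 6
n(n-1)/2 = 6 * 5 / 2 = 15
Exponent = q + n(n-1)/2 = 1 + 15 = 16
I^2 = (-1)^16 = +1


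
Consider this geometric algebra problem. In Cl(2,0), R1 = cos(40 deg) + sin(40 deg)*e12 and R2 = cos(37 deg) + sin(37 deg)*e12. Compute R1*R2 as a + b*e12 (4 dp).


Same-plane rotors commute and their half-angles add:
R1*R2 = cos(a1 + a2) + sin(a1 + a2)*e12.
a1 + a2 = 40 + 37 = 77 deg
cos(77 deg) = 0.2250
sin(77 deg) = 0.9744
R1*R2 = 0.2250 + 0.9744*e12


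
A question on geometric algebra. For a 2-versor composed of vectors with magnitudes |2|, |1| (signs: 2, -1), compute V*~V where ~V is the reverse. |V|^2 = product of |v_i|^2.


Each vector v_i has |v_i|^2 = s_i^2
Squared scales: 2^2 = 4, (-1)^2 = 1
|V|^2 = 4 * 1
= 4


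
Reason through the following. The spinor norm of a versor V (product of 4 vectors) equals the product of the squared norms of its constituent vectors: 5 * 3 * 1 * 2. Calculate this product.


Spinor norm N(V) = |v1|^2 * |v2|^2 * ... * |v4|^2
= 5 * 3 * 1 * 2
Running product: 5, 15, 15, 30
N(V) = 30


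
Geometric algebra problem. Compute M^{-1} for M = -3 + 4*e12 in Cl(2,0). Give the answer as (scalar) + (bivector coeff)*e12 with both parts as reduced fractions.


M = -3 + 4*e12, where e12^2 = -1.
Since M commutes with its reverse ~M = a - b*e12, M * ~M = a^2 - b^2*e12^2 = a^2 + b^2.
So M^{-1} = ~M / (a^2 + b^2) = (a - b*e12)/(a^2 + b^2).
a^2 + b^2 = 9 + 16 = 25
Scalar part = -3/25 = -3/25
Bivector coeff = -4/25 = -4/25
M^{-1} = -3/25 - 4/25*e12


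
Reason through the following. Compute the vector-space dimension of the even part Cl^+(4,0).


Even subalgebra dimension = 2^(n-1)
n = 4 + 0 = 4
2^(4 - 1) = 2^3 = 8
Verification: sum of C(4,k) for even k = 1 + 6 + 1 = 8
Result = 8


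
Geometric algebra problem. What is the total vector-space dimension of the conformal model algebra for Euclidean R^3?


The conformal model of R^3 uses Cl(4,1): the 3 Euclidean generators plus two extra orthogonal generators e+ (e+^2 = +1) and e- (e-^2 = -1), from which the null vectors e0, einf are built.
Number of generators m = 3 + 2 = 5.
dim Cl(p,q) = 2^m = 2^5 = 32


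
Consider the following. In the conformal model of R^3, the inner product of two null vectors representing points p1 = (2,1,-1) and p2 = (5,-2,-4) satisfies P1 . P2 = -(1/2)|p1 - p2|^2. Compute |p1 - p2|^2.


p1 - p2 = (-3, 3, 3)
|p1 - p2|^2 = (-3)^2 + 3^2 + 3^2
= 9 + 9 + 9
= 27


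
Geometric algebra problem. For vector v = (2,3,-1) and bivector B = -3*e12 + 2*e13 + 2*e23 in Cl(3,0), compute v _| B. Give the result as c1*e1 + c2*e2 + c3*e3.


Left contraction v _| B = <vB>_1 (grade-1 part of the geometric product vB).
Using e1_|e12 = e2, e2_|e12 = -e1, e1_|e13 = e3, e3_|e13 = -e1, e2_|e23 = e3, e3_|e23 = -e2:
e1 coeff: -v2*b12 - v3*b13 = -(3)*(-3) - (-1)*(2) = 11
e2 coeff: v1*b12 - v3*b23 = (2)*(-3) - (-1)*(2) = -4
e3 coeff: v1*b13 + v2*b23 = (2)*(2) + (3)*(2) = 10
v _| B = 11*e1 - 4*e2 + 10*e3


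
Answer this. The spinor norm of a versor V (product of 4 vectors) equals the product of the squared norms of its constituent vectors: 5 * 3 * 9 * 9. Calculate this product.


Spinor norm N(V) = |v1|^2 * |v2|^2 * ... * |v4|^2
= 5 * 3 * 9 * 9
Running product: 5, 15, 135, 1215
N(V) = 1215


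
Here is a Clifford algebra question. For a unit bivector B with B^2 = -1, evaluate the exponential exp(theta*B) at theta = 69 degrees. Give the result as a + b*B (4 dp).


For a unit bivector B with B^2 = -1, the exponential series gives
e^(theta*B) = cos(theta) + sin(theta)*B (the GA analogue of Euler's formula).
theta = 69 degrees = 1.204277 rad
cos(69 deg) = 0.3584
sin(69 deg) = 0.9336
exp(theta*B) = 0.3584 + 0.9336*B


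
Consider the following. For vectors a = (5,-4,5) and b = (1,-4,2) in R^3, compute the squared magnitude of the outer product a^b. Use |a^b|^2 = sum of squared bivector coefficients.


a wedge b = (a1*b2 - a2*b1)*e12 + (a1*b3 - a3*b1)*e13 + (a2*b3 - a3*b2)*e23
e12 coeff: 5*(-4) - (-4)*1 = -20 - (-4) = -16
e13 coeff: 5*2 - 5*1 = 10 - 5 = 5
e23 coeff: (-4)*2 - 5*(-4) = -8 - (-20) = 12
|a wedge b|^2 = (-16)^2 + 5^2 + 12^2
= 256 + 25 + 144
= 425


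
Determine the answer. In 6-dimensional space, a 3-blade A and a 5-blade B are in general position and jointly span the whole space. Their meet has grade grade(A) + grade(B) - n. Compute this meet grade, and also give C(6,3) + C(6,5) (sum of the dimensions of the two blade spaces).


Meet grade = grade(A) + grade(B) - n
= 3 + 5 - 6 = 2
C(6,3) = 20
C(6,5) = 6
dim_A + dim_B = 20 + 6 = 26


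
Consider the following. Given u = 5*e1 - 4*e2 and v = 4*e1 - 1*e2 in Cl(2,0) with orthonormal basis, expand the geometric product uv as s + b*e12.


Expand: (5*e1 - 4*e2)(4*e1 - 1*e2)
= 5*4*e1e1 + 5*(-1)*e1e2 + (-4)*4*e2e1 + (-4)*(-1)*e2e2
Using e1^2 = e2^2 = 1, e2e1 = -e1e2:
Scalar part s = 5*4 + (-4)*(-1) = 20 + 4 = 24
Bivector part b = 5*(-1) - (-4)*4 = -5 - (-16) = 11
uv = 24 + 11*e12


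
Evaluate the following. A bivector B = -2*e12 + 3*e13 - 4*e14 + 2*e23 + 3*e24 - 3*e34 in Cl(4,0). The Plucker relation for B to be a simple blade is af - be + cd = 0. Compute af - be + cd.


Plucker relation: af - be + cd
a*f = (-2)*(-3) = 6
b*e = 3*3 = 9
c*d = (-4)*2 = -8
af - be + cd = 6 - 9 + (-8)
= -11


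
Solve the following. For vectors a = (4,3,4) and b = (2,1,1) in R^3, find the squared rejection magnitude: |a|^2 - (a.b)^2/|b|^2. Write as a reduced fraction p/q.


|a|^2 = 4^2 + 3^2 + 4^2 = 41
|b|^2 = 2^2 + 1^2 + 1^2 = 6
a . b = 4*2 + 3*1 + 4*1 = 15
(a.b)^2 = 15^2 = 225
|rej|^2 = 41 - 225/6
= (246 - 225)/6
= 21/6
In lowest terms: 7/2


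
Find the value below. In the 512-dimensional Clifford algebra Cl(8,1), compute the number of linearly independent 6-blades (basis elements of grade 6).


Number of grade-k basis blades in Cl(p,q) with n = p + q is C(n, k).
n = 8 + 1 = 9
C(9, 6) = 9! / (6! * 3!)
= 362880 / (720 * 6)
= 84


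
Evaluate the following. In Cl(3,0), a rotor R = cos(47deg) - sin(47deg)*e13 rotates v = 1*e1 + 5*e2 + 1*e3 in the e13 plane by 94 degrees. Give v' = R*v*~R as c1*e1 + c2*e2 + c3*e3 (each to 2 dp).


Rotor R = cos(47deg) - sin(47deg)*e13
Rotation angle theta = 2 * 47 = 94 degrees in the e13 plane (e1 -> e3).
The component perpendicular to the plane (e2) is invariant: v'_2 = v2 = 5.00
cos(94deg) = -0.0698, sin(94deg) = 0.9976
v'_1 = v1*cos(theta) - v3*sin(theta) = 1*(-0.0698) - 1*0.9976 = -1.07
v'_3 = v1*sin(theta) + v3*cos(theta) = 1*0.9976 + 1*(-0.0698) = 0.93
v' = -1.07*e1 + 5.00*e2 + 0.93*e3


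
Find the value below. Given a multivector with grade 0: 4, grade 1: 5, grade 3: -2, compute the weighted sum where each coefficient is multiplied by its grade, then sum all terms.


Grade-weighted sum = sum of grade_k * coefficient_k
0*4 = 0
1*5 = 5
3*(-2) = -6
Total = 0 + 5 + (-6) = -1


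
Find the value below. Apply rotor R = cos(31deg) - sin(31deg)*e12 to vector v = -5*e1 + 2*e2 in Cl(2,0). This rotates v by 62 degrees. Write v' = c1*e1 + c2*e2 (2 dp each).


Rotor R = cos(31deg) - sin(31deg)*e12
Rotation angle theta = 2 * 31 = 62 degrees
v' = R*v*~R rotates v by theta.
cos(62deg) = 0.4695, sin(62deg) = 0.8829
v'_1 = -5*cos(62deg) - 2*sin(62deg)
= -5*0.4695 - 2*0.8829
= -4.11
v'_2 = -5*sin(62deg) + 2*cos(62deg)
= -5*0.8829 + 2*0.4695
= -3.48
v' = -4.11*e1 - 3.48*e2


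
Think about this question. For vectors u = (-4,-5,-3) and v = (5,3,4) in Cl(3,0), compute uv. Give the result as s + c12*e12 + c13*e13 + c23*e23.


In Cl(3,0): e_i^2 = 1, e_ie_j = -e_je_i for i != j.
Scalar part = u . v = (-4)*5 + (-5)*3 + (-3)*4
= -20 + (-15) + (-12) = -47
e12 coeff = (-4)*3 - (-5)*5 = -12 - (-25) = 13
e13 coeff = (-4)*4 - (-3)*5 = -16 - (-15) = -1
e23 coeff = (-5)*4 - (-3)*3 = -20 - (-9) = -11
uv = -47 + 13*e12 - 1*e13 - 11*e23


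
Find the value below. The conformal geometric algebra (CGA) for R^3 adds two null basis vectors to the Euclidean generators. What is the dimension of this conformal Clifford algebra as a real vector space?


The conformal model of R^3 uses Cl(4,1): the 3 Euclidean generators plus two extra orthogonal generators e+ (e+^2 = +1) and e- (e-^2 = -1), from which the null vectors e0, einf are built.
Number of generators m = 3 + 2 = 5.
dim Cl(p,q) = 2^m = 2^5 = 32


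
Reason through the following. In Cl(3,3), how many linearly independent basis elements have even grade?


Even subalgebra dimension = 2^(n-1)
n = 3 + 3 = 6
2^(6 - 1) = 2^5 = 32
Verification: sum of C(6,k) for even k = 1 + 15 + 15 + 1 = 32
Result = 32


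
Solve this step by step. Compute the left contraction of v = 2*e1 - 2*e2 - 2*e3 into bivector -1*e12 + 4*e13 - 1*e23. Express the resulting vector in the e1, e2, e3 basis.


Left contraction v _| B = <vB>_1 (grade-1 part of the geometric product vB).
Using e1_|e12 = e2, e2_|e12 = -e1, e1_|e13 = e3, e3_|e13 = -e1, e2_|e23 = e3, e3_|e23 = -e2:
e1 coeff: -v2*b12 - v3*b13 = -(-2)*(-1) - (-2)*(4) = 6
e2 coeff: v1*b12 - v3*b23 = (2)*(-1) - (-2)*(-1) = -4
e3 coeff: v1*b13 + v2*b23 = (2)*(4) + (-2)*(-1) = 10
v _| B = 6*e1 - 4*e2 + 10*e3


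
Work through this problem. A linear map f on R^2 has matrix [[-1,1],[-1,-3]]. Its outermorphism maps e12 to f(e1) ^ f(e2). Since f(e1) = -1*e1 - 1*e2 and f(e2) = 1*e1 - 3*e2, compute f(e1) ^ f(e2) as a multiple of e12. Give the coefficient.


The outermorphism of a linear map f sends e1^e2 to f(e1)^f(e2).
f(e1) = -1*e1 - 1*e2
f(e2) = 1*e1 - 3*e2
f(e1) ^ f(e2) = (-1*e1 - 1*e2) ^ (1*e1 - 3*e2)
= (-1)*(-3)*e12 + (-1)*1*e21
= (3 - (-1))*e12
= 4*e12
Coefficient = 4


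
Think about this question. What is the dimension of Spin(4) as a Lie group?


Spin(n) double-covers SO(n); both have Lie algebra so(n) of dimension n(n-1)/2.
n = 4
n(n-1) = 4 * 3 = 12
dim Spin(4) = 12/2 = 6


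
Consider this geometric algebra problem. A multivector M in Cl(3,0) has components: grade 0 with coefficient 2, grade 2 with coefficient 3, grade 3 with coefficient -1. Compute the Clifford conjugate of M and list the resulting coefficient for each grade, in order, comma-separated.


Clifford conjugate sign for grade k: (-1)^(k(k+1)/2)
Grade 0: (-1)^(0*1/2) = (-1)^0 = 1, coeff 2 -> 2
Grade 2: (-1)^(2*3/2) = (-1)^3 = -1, coeff 3 -> -3
Grade 3: (-1)^(3*4/2) = (-1)^6 = 1, coeff -1 -> -1
Conjugated coefficients: 2, -3, -1


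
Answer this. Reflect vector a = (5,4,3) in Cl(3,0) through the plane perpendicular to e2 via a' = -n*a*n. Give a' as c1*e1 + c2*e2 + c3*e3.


Reflection formula: a' = -n*a*n, with n = e2 (unit vector, n^2 = 1).
For reflection through hyperplane perp to e2:
The component along e2 flips sign, others stay.
a = (5, 4, 3)
a' = (5, -4, 3)
a' = 5*e1 - 4*e2 + 3*e3


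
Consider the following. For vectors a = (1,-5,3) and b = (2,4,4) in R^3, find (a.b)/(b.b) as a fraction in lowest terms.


Projection coefficient = (a . b) / (b . b)
a . b = 1*2 + (-5)*4 + 3*4
= 2 + (-20) + 12 = -6
b . b = 2^2 + 4^2 + 4^2
= 4 + 16 + 16 = 36
Coefficient = -6/36
In lowest terms: -1/6


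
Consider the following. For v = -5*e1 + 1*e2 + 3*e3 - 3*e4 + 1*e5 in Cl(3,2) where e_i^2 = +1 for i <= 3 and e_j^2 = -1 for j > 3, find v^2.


v^2 = sum of c_i^2 * e_i^2
Positive signature terms (e_i^2 = +1): (-5)^2 + 1^2 + 3^2 = 35
Negative signature terms (e_j^2 = -1): (-3)^2 + 1^2 = 10
v^2 = 35 - 10 = 25


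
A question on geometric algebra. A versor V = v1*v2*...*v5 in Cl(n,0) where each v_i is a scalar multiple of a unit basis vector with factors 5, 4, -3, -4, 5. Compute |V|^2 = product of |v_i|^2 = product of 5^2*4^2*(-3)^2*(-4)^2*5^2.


Each vector v_i has |v_i|^2 = s_i^2
Squared scales: 5^2 = 25, 4^2 = 16, (-3)^2 = 9, (-4)^2 = 16, 5^2 = 25
|V|^2 = 25 * 16 * 9 * 16 * 25
= 1440000


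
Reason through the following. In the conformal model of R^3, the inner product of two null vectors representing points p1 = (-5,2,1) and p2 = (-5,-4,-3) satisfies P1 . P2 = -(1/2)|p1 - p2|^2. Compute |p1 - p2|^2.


p1 - p2 = (0, 6, 4)
|p1 - p2|^2 = 0^2 + 6^2 + 4^2
= 0 + 36 + 16
= 52


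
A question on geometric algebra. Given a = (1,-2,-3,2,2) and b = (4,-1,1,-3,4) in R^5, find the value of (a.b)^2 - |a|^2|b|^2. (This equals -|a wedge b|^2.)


a . b = 1*4 + (-2)*(-1) + (-3)*1 + 2*(-3) + 2*4
= 4 + 2 + (-3) + (-6) + 8 = 5
|a|^2 = 1^2 + (-2)^2 + (-3)^2 + 2^2 + 2^2 = 22
|b|^2 = 4^2 + (-1)^2 + 1^2 + (-3)^2 + 4^2 = 43
(a.b)^2 = 5^2 = 25
|a|^2 * |b|^2 = 22 * 43 = 946
Result = 25 - 946 = -921


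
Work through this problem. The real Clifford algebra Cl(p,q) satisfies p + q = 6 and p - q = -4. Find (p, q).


We need p + q = 6 and p - q = -4.
Adding: 2p = 6 + (-4) = 2, so p = 1.
Then q = 6 - 1 = 5.
(p, q) = (1, 5)


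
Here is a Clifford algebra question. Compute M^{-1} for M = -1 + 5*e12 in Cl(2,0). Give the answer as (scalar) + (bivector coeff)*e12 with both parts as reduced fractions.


M = -1 + 5*e12, where e12^2 = -1.
Since M commutes with its reverse ~M = a - b*e12, M * ~M = a^2 - b^2*e12^2 = a^2 + b^2.
So M^{-1} = ~M / (a^2 + b^2) = (a - b*e12)/(a^2 + b^2).
a^2 + b^2 = 1 + 25 = 26
Scalar part = -1/26 = -1/26
Bivector coeff = -5/26 = -5/26
M^{-1} = -1/26 - 5/26*e12


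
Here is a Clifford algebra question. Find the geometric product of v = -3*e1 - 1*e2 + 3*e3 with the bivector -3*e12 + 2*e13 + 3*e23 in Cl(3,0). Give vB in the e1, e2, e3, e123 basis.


vB has grade-1 (vector) and grade-3 (trivector) parts: vB = (v _| B) + (v ^ B).
Vector part <vB>_1:
  e1: -v2*b12 - v3*b13 = -(-1)*(-3) - (3)*(2) = -9
  e2: v1*b12 - v3*b23 = (-3)*(-3) - (3)*(3) = 0
  e3: v1*b13 + v2*b23 = (-3)*(2) + (-1)*(3) = -9
Trivector part <vB>_3:
  e123: v1*b23 - v2*b13 + v3*b12 = (-3)*(3) - (-1)*(2) + (3)*(-3) = -16
vB = -9*e1 + 0*e2 - 9*e3 - 16*e123


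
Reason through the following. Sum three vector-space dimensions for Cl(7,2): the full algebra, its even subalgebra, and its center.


n = 7 + 2 = 9
Total dim = 2^9 = 512
Even subalgebra dim = 2^8 = 256
n is odd, so center dim = 2
Sum = 512 + 256 + 2 = 770


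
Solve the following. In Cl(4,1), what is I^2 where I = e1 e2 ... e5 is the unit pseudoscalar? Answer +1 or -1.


The pseudoscalar I = e1...e_n (product of all n generators) of Cl(p,q) satisfies I^2 = (-1)^(q + n(n-1)/2).
p = 4, q = 1, n = p + q = 5
n(n-1)/2 = 5 * 4 / 2 = 10
Exponent = q + n(n-1)/2 = 1 + 10 = 11
I^2 = (-1)^11 = -1


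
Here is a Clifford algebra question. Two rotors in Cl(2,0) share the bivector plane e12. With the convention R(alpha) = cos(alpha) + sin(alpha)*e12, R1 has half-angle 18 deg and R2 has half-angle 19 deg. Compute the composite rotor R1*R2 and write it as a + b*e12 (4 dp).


Same-plane rotors commute and their half-angles add:
R1*R2 = cos(a1 + a2) + sin(a1 + a2)*e12.
a1 + a2 = 18 + 19 = 37 deg
cos(37 deg) = 0.7986
sin(37 deg) = 0.6018
R1*R2 = 0.7986 + 0.6018*e12


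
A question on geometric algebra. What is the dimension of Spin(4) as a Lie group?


Spin(n) double-covers SO(n); both have Lie algebra so(n) of dimension n(n-1)/2.
n = 4
n(n-1) = 4 * 3 = 12
dim Spin(4) = 12/2 = 6


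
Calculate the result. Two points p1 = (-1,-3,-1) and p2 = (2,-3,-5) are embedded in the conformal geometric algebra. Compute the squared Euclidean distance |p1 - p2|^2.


p1 - p2 = (-3, 0, 4)
|p1 - p2|^2 = (-3)^2 + 0^2 + 4^2
= 9 + 0 + 16
= 25


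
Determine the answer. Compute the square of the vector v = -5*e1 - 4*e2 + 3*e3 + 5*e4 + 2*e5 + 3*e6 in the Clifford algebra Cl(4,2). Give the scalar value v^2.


v^2 = sum of c_i^2 * e_i^2
Positive signature terms (e_i^2 = +1): (-5)^2 + (-4)^2 + 3^2 + 5^2 = 75
Negative signature terms (e_j^2 = -1): 2^2 + 3^2 = 13
v^2 = 75 - 13 = 62


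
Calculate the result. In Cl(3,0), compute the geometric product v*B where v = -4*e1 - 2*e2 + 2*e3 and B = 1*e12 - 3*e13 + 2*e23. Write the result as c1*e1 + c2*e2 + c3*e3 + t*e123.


vB has grade-1 (vector) and grade-3 (trivector) parts: vB = (v _| B) + (v ^ B).
Vector part <vB>_1:
  e1: -v2*b12 - v3*b13 = -(-2)*(1) - (2)*(-3) = 8
  e2: v1*b12 - v3*b23 = (-4)*(1) - (2)*(2) = -8
  e3: v1*b13 + v2*b23 = (-4)*(-3) + (-2)*(2) = 8
Trivector part <vB>_3:
  e123: v1*b23 - v2*b13 + v3*b12 = (-4)*(2) - (-2)*(-3) + (2)*(1) = -12
vB = 8*e1 - 8*e2 + 8*e3 - 12*e123


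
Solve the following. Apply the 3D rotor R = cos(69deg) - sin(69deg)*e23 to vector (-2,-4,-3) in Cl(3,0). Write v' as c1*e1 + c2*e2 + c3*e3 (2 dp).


Rotor R = cos(69deg) - sin(69deg)*e23
Rotation angle theta = 2 * 69 = 138 degrees in the e23 plane (e2 -> e3).
The component perpendicular to the plane (e1) is invariant: v'_1 = v1 = -2.00
cos(138deg) = -0.7431, sin(138deg) = 0.6691
v'_2 = v2*cos(theta) - v3*sin(theta) = -4*(-0.7431) - (-3)*0.6691 = 4.98
v'_3 = v2*sin(theta) + v3*cos(theta) = -4*0.6691 + (-3)*(-0.7431) = -0.45
v' = -2.00*e1 + 4.98*e2 - 0.45*e3
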